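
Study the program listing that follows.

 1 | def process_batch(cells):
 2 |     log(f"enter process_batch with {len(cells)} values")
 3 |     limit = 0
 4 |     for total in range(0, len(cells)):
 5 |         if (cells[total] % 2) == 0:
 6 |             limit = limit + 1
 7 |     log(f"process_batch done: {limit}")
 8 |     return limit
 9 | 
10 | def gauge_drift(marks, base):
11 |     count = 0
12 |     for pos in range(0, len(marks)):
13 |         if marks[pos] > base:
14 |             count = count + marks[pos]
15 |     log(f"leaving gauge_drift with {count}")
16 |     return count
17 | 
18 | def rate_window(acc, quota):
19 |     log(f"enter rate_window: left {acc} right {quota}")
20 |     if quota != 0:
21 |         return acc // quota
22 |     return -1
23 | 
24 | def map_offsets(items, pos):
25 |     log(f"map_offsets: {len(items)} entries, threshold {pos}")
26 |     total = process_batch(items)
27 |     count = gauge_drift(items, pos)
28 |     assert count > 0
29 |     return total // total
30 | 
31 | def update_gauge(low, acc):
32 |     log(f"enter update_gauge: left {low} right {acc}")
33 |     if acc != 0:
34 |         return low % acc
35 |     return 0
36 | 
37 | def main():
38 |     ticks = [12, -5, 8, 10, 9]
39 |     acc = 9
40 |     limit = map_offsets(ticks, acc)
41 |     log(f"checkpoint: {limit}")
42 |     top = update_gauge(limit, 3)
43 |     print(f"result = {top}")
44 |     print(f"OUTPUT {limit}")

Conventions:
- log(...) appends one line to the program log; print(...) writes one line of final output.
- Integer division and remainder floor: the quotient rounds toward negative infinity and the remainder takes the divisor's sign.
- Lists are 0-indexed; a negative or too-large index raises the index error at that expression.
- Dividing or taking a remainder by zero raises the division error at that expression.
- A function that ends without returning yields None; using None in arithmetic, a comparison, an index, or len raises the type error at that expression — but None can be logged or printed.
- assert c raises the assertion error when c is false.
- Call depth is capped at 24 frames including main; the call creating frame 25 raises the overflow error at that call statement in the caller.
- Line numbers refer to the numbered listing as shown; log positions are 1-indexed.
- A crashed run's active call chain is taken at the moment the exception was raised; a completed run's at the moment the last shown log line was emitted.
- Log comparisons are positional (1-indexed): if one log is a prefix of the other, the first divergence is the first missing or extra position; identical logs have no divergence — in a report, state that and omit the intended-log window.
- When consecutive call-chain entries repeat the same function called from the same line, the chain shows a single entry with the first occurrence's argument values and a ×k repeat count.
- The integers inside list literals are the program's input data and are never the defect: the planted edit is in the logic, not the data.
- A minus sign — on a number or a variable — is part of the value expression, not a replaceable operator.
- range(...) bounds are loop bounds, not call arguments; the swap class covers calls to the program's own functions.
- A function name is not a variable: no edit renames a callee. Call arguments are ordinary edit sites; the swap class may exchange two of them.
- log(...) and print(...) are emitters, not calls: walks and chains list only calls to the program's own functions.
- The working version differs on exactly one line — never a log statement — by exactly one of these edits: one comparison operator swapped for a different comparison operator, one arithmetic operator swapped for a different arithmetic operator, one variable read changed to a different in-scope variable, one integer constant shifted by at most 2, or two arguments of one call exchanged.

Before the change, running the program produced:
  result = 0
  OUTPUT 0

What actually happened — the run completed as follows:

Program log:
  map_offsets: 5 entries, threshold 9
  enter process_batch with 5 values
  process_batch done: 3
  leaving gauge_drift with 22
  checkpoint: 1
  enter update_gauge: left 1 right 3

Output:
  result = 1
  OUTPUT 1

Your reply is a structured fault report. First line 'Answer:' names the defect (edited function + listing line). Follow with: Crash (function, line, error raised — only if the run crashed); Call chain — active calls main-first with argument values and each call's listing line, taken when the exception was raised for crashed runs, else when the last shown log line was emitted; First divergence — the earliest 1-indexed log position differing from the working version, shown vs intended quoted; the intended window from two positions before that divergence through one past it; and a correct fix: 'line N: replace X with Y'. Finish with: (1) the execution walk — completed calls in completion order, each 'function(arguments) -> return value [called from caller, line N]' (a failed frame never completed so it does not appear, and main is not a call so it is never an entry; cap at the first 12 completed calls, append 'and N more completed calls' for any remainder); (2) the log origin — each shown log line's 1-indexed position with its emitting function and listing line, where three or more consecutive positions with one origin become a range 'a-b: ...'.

Answer: the defect is in map_offsets at line 29.
Core observation: Position 5 is the first bad log line: 'checkpoint: 1' should read 'checkpoint: 0'.
Call chain: main -> update_gauge(1, 3) (called at line 42).
First divergence: position 5 — shown 'checkpoint: 1', intended 'checkpoint: 0'.
Intended log window:
  3: process_batch done: 3
  4: leaving gauge_drift with 22
  5: checkpoint: 0
  6: enter update_gauge: left 0 right 3
Execution walk:
  process_batch([12, -5, 8, 10, 9]) -> 3  [called from map_offsets, line 26]
  gauge_drift([12, -5, 8, 10, 9], 9) -> 22  [called from map_offsets, line 27]
  map_offsets([12, -5, 8, 10, 9], 9) -> 1  [called from main, line 40]
  update_gauge(1, 3) -> 1  [called from main, line 42]
Log origin:
  1: from map_offsets, line 25
  2: from process_batch, line 2
  3: from process_batch, line 7
  4: from gauge_drift, line 15
  5: from main, line 41
  6: from update_gauge, line 32
A correct fix: line 29: replace `total // total` with `total // count`.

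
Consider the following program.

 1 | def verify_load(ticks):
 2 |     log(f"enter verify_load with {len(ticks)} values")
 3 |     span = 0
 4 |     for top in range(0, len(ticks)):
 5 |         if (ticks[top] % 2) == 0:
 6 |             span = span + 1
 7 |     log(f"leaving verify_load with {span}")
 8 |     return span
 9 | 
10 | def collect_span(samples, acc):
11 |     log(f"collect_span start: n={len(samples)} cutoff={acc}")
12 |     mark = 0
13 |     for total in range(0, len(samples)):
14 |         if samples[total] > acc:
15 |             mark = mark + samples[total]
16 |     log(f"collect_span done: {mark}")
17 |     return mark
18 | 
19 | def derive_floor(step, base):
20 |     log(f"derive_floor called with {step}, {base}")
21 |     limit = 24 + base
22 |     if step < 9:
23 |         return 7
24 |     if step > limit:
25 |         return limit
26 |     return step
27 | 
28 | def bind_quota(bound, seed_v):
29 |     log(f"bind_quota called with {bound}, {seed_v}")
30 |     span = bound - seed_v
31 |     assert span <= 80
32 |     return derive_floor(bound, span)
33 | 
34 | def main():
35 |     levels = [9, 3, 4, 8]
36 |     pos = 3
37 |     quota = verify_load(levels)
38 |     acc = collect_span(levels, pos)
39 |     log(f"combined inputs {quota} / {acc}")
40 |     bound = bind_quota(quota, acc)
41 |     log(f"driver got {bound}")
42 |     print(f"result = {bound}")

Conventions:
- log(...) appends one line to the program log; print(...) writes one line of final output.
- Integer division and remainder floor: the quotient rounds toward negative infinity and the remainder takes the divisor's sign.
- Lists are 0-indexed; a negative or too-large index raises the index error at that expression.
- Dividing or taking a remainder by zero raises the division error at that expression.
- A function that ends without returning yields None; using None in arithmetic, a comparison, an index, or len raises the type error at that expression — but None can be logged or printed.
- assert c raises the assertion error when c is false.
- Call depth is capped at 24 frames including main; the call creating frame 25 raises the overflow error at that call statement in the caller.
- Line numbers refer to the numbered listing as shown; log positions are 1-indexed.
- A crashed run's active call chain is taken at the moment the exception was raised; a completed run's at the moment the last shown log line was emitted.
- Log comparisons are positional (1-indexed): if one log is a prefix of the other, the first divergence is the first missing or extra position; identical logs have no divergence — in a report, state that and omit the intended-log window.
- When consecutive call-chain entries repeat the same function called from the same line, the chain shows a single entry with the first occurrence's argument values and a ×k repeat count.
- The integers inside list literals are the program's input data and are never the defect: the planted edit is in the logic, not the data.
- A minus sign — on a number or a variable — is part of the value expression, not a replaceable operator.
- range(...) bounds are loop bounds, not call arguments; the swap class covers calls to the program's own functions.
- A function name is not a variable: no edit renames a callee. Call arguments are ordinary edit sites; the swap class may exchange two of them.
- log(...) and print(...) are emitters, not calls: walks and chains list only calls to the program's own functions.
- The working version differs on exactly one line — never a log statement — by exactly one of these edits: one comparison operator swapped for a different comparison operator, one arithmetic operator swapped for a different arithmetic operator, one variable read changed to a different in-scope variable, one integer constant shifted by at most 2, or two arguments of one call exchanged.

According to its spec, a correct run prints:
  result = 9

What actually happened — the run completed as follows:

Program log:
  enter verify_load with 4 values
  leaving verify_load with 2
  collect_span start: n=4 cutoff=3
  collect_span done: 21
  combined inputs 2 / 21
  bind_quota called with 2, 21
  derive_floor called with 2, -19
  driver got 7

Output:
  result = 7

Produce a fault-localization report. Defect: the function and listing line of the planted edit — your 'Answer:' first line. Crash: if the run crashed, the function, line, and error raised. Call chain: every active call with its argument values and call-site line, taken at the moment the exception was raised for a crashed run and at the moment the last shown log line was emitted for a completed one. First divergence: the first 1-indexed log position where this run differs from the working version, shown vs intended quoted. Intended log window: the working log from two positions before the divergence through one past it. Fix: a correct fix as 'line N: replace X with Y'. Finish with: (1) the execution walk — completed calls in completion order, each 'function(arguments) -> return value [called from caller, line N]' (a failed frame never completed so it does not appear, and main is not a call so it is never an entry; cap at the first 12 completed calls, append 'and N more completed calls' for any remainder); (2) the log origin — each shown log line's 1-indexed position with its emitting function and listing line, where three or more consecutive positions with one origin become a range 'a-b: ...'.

Answer: the defect is in derive_floor at line 23.
Core observation: Everything matches until log position 8, which reads 'driver got 7' in place of 'driver got 9'.
Call chain: main.
First divergence: at position 8 the run shows 'driver got 7' where the working version logs 'driver got 9'.
Intended log window:
  6: bind_quota called with 2, 21
  7: derive_floor called with 2, -19
  8: driver got 9
Execution walk:
  verify_load([9, 3, 4, 8]) -> 2  [called from main, line 37]
  collect_span([9, 3, 4, 8], 3) -> 21  [called from main, line 38]
  derive_floor(2, -19) -> 7  [called from bind_quota, line 32]
  bind_quota(2, 21) -> 7  [called from main, line 40]
Log origins:
  1: from verify_load, line 2
  2: from verify_load, line 7
  3: from collect_span, line 11
  4: from collect_span, line 16
  5: from main, line 39
  6: from bind_quota, line 29
  7: from derive_floor, line 20
  8: from main, line 41
A correct fix: line 23: replace `7` with `9`.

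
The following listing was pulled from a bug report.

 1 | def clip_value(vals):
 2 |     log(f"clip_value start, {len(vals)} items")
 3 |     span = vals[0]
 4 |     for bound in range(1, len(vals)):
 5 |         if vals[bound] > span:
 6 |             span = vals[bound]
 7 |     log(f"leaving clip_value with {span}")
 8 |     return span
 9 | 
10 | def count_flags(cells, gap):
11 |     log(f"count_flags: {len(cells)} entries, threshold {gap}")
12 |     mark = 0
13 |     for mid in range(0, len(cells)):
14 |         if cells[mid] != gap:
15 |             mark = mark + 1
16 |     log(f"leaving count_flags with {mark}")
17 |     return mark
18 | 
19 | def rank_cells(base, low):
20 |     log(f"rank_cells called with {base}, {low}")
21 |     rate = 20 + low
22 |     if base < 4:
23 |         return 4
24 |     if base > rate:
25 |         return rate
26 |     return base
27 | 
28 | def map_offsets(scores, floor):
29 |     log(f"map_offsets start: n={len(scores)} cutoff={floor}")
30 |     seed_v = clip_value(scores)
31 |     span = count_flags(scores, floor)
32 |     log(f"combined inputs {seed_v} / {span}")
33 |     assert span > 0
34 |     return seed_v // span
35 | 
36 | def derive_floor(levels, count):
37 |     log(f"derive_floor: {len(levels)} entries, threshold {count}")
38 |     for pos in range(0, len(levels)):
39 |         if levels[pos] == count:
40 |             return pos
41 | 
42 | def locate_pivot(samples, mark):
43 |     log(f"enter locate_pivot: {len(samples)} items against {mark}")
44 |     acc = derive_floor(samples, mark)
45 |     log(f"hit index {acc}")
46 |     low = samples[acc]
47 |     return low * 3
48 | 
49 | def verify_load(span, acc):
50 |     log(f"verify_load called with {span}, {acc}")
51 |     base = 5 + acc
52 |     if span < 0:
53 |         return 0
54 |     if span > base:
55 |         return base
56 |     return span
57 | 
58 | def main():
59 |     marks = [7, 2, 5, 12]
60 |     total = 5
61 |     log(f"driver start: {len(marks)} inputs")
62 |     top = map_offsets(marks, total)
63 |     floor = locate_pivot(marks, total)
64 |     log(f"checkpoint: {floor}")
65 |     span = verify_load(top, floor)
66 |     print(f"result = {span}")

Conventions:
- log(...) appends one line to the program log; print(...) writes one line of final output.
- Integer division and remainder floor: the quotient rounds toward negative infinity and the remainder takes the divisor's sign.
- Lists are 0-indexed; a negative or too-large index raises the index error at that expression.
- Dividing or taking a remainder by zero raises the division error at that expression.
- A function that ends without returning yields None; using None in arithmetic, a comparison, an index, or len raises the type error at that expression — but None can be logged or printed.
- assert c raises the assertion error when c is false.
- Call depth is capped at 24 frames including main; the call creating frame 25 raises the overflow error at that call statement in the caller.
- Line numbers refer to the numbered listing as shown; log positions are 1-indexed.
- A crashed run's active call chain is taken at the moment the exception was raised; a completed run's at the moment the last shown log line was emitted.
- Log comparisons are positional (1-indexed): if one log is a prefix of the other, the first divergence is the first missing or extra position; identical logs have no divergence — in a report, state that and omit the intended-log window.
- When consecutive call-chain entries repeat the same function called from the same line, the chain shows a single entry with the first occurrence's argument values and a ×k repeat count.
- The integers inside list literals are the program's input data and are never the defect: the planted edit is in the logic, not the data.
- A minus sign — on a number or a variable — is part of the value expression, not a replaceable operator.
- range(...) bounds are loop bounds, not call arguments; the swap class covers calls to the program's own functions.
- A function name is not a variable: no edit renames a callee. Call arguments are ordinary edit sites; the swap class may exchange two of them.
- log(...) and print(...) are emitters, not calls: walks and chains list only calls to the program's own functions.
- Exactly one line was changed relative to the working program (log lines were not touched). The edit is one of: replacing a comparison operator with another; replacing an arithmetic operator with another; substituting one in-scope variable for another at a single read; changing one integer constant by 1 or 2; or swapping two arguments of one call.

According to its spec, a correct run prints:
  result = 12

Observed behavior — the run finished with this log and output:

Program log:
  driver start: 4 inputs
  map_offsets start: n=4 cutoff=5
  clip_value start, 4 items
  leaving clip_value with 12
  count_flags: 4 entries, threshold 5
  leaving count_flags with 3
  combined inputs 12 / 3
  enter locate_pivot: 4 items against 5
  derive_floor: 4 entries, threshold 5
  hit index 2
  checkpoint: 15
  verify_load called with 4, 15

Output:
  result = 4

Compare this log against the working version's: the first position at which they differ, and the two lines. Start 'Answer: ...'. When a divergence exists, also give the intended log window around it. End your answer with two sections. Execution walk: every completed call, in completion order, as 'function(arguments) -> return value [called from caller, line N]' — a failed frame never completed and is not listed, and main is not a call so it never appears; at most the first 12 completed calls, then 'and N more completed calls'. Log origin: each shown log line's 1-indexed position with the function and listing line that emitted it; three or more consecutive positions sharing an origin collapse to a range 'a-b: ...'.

Answer: position 6 — the shown line 'leaving count_flags with 3' should read 'leaving count_flags with 1'.
Intended log window:
  4: leaving clip_value with 12
  5: count_flags: 4 entries, threshold 5
  6: leaving count_flags with 1
  7: combined inputs 12 / 1
Execution walk:
  clip_value([7, 2, 5, 12]) -> 12  [called from map_offsets, line 30]
  count_flags([7, 2, 5, 12], 5) -> 3  [called from map_offsets, line 31]
  map_offsets([7, 2, 5, 12], 5) -> 4  [called from main, line 62]
  derive_floor([7, 2, 5, 12], 5) -> 2  [called from locate_pivot, line 44]
  locate_pivot([7, 2, 5, 12], 5) -> 15  [called from main, line 63]
  verify_load(4, 15) -> 4  [called from main, line 65]
Origin of each log line:
  1: logged in main at line 61
  2: logged in map_offsets at line 29
  3: logged in clip_value at line 2
  4: logged in clip_value at line 7
  5: logged in count_flags at line 11
  6: logged in count_flags at line 16
  7: logged in map_offsets at line 32
  8: logged in locate_pivot at line 43
  9: logged in derive_floor at line 37
  10: logged in locate_pivot at line 45
  11: logged in main at line 64
  12: logged in verify_load at line 50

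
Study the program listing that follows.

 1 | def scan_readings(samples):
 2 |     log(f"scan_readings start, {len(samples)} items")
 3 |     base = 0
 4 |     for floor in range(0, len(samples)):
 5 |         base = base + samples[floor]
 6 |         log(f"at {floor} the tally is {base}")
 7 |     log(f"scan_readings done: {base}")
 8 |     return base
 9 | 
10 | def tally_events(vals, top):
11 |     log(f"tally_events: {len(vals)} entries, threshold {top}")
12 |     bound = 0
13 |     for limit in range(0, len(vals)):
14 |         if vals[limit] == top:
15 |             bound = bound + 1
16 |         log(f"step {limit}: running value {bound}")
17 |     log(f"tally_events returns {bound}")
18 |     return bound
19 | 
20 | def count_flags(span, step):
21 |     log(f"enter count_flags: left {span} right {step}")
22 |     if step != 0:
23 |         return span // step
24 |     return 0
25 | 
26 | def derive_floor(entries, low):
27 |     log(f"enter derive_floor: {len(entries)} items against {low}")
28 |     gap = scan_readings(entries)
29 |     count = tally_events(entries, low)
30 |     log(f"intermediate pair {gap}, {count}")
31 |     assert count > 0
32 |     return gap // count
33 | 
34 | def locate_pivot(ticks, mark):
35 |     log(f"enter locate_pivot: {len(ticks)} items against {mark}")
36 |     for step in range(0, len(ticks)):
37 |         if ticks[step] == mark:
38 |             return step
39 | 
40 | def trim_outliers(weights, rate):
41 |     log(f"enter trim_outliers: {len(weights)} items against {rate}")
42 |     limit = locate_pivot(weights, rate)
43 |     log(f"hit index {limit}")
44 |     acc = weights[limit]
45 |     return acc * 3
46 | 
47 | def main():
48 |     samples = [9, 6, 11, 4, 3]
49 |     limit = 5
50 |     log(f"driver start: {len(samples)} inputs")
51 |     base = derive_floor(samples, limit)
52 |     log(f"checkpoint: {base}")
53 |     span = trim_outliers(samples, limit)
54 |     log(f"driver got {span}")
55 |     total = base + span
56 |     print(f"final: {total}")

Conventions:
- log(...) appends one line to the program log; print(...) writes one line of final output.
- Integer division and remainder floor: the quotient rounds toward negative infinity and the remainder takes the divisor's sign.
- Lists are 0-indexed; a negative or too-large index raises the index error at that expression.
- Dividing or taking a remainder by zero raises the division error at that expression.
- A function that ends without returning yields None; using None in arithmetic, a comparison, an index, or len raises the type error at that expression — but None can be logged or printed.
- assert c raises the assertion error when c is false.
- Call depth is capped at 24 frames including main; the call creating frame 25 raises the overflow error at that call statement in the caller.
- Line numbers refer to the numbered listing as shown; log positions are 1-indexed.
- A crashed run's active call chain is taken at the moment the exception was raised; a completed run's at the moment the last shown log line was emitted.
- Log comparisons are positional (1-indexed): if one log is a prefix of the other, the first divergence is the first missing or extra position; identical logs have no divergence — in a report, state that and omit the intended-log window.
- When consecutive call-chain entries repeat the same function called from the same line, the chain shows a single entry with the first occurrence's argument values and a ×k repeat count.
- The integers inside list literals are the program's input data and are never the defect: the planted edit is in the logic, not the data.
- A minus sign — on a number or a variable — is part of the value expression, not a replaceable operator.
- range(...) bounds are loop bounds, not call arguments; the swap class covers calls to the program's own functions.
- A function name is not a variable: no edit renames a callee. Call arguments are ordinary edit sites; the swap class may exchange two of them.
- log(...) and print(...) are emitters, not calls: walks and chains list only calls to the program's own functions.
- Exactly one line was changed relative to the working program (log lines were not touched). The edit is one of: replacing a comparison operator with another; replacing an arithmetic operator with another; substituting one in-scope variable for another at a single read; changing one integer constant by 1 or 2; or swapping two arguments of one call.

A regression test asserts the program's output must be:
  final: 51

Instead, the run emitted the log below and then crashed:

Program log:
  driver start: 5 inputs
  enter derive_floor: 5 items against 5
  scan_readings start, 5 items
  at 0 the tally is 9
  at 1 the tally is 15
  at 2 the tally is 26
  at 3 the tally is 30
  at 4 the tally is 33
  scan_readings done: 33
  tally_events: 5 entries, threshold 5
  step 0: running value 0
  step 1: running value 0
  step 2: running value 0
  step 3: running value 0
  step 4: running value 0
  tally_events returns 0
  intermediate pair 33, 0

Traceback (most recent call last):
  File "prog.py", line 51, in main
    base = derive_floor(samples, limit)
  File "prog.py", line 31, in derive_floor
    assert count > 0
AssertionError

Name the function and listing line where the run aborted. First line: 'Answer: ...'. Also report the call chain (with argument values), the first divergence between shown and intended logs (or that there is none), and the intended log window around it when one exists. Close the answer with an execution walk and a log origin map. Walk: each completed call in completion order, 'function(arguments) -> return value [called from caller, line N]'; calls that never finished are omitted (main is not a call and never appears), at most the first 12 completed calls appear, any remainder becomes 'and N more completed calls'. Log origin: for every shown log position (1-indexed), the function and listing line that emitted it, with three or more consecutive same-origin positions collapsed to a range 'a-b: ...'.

Answer: the error was raised in derive_floor, line 31.
Core observation: Log line 2 is where behavior first shows: 'enter derive_floor: 5 items against 5' appears instead of 'enter derive_floor: 5 items against 6'.
Call chain: main -> derive_floor([9, 6, 11, 4, 3], 5) (called at line 51).
First divergence: at position 2 the run shows 'enter derive_floor: 5 items against 5' where the working version logs 'enter derive_floor: 5 items against 6'.
Intended log window:
  1: driver start: 5 inputs
  2: enter derive_floor: 5 items against 6
  3: scan_readings start, 5 items
Execution walk:
  scan_readings([9, 6, 11, 4, 3]) -> 33  [called from derive_floor, line 28]
  tally_events([9, 6, 11, 4, 3], 5) -> 0  [called from derive_floor, line 29]
Log line origins:
  1: logged in main at line 50
  2: logged in derive_floor at line 27
  3: logged in scan_readings at line 2
  4-8: logged in scan_readings at line 6
  9: logged in scan_readings at line 7
  10: logged in tally_events at line 11
  11-15: logged in tally_events at line 16
  16: logged in tally_events at line 17
  17: logged in derive_floor at line 30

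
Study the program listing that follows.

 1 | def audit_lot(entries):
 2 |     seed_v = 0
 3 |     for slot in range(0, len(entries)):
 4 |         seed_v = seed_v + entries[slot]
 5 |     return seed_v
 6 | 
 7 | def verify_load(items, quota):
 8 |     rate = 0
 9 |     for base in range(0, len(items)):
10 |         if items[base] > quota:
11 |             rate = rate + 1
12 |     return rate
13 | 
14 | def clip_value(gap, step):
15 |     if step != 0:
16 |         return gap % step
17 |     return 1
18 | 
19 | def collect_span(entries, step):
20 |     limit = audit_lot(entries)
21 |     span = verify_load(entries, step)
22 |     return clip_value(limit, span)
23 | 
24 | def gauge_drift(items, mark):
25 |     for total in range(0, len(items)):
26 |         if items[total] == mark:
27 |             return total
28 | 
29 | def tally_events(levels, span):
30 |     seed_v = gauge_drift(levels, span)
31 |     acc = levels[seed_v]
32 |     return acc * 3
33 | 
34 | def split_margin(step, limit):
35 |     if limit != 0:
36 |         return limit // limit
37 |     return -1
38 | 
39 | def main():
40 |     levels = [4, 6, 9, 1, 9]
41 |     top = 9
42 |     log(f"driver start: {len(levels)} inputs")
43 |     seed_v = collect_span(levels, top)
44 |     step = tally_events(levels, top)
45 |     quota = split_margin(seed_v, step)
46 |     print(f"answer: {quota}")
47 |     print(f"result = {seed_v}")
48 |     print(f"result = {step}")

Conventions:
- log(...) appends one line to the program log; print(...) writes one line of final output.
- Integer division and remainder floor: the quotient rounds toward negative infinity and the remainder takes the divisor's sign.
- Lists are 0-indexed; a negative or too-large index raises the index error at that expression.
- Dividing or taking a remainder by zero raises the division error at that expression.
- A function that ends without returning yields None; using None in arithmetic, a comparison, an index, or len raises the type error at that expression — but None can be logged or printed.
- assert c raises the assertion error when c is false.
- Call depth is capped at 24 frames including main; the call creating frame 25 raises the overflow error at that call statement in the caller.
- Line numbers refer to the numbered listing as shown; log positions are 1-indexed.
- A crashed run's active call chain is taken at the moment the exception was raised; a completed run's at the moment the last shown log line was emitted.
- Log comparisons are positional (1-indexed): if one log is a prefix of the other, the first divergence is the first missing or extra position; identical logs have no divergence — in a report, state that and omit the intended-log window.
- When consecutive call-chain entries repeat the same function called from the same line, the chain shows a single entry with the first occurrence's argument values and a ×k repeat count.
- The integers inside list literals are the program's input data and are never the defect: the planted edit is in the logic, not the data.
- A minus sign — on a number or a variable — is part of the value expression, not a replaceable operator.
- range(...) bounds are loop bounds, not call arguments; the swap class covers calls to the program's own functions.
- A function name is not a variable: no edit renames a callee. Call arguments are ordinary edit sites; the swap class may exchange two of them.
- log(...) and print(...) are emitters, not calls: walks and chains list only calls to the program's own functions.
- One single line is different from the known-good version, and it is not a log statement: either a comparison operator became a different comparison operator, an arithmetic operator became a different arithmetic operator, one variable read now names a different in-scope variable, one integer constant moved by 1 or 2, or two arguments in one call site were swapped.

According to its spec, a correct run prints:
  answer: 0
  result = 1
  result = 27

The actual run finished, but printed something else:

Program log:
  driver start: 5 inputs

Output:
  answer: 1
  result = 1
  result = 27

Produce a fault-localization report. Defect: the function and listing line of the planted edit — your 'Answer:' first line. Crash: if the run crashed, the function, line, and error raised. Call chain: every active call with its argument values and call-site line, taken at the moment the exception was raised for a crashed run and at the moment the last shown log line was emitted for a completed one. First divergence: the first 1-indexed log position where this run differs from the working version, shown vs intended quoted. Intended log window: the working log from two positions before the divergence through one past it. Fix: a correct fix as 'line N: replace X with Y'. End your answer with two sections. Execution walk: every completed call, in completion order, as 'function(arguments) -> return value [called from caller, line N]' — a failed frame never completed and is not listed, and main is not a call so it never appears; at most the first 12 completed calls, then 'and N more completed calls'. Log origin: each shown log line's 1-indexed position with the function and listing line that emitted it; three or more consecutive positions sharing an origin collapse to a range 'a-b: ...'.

Answer: the defect is in split_margin at line 36.
The tell: The two runs log identically and part ways only at the printed values.
Call chain: main.
First divergence: there is none — every log position agrees.
Execution walk:
  audit_lot([4, 6, 9, 1, 9]) -> 29  [called from collect_span, line 20]
  verify_load([4, 6, 9, 1, 9], 9) -> 0  [called from collect_span, line 21]
  clip_value(29, 0) -> 1  [called from collect_span, line 22]
  collect_span([4, 6, 9, 1, 9], 9) -> 1  [called from main, line 43]
  gauge_drift([4, 6, 9, 1, 9], 9) -> 2  [called from tally_events, line 30]
  tally_events([4, 6, 9, 1, 9], 9) -> 27  [called from main, line 44]
  split_margin(1, 27) -> 1  [called from main, line 45]
Log origins:
  1 — main, line 42
A correct fix: line 36: replace `limit // limit` with `step // limit`.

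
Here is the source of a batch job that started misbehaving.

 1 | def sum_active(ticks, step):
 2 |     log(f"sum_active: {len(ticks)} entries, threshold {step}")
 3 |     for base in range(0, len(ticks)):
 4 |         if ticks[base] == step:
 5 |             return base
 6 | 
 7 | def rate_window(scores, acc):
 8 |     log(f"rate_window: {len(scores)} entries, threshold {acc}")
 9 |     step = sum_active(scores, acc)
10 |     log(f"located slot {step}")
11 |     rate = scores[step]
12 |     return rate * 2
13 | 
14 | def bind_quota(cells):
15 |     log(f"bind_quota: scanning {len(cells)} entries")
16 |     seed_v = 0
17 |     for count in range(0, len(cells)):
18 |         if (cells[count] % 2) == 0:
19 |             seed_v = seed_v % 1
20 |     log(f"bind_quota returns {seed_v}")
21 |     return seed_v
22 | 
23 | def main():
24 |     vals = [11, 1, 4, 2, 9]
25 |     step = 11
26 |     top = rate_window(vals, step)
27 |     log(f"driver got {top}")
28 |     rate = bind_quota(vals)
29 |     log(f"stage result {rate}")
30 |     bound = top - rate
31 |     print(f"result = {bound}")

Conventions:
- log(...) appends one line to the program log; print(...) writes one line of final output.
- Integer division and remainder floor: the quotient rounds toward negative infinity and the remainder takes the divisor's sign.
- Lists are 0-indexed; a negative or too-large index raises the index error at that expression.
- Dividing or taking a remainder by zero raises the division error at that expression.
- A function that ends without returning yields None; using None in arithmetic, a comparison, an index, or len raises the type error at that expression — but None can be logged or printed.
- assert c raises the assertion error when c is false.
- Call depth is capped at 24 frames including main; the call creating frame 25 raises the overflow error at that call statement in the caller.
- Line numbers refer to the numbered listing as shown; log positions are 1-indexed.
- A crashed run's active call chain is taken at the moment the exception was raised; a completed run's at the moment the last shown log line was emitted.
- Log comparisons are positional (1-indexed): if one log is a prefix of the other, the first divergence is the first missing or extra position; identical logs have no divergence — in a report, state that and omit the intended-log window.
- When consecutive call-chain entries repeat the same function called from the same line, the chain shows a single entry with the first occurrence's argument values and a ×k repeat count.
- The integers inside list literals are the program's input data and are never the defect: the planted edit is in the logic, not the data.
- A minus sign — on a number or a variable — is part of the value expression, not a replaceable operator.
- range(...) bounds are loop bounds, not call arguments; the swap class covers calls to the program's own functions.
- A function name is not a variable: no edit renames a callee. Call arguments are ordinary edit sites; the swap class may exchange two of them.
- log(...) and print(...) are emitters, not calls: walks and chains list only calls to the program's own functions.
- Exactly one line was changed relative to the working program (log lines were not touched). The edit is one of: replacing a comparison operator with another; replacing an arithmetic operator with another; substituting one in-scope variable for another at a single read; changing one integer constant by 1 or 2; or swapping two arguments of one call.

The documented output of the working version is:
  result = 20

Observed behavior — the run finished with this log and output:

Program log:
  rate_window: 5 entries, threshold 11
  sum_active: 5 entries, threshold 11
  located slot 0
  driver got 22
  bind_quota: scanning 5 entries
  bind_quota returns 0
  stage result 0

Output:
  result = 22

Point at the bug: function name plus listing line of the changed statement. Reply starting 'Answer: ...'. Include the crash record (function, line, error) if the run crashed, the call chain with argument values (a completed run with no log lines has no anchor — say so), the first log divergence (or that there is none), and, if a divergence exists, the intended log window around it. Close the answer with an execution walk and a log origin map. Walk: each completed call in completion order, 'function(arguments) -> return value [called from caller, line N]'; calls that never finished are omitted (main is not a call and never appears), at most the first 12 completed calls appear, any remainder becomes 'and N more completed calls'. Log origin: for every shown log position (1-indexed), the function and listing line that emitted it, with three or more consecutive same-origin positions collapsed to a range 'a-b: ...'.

Answer: the defect is in bind_quota at line 19.
Core observation: Everything matches until log position 6, which reads 'bind_quota returns 0' in place of 'bind_quota returns 2'.
Call chain: main.
First divergence: position 6 — shown 'bind_quota returns 0', intended 'bind_quota returns 2'.
Intended log window:
  4: driver got 22
  5: bind_quota: scanning 5 entries
  6: bind_quota returns 2
  7: stage result 2
Execution walk:
  sum_active([11, 1, 4, 2, 9], 11) -> 0  [called from rate_window, line 9]
  rate_window([11, 1, 4, 2, 9], 11) -> 22  [called from main, line 26]
  bind_quota([11, 1, 4, 2, 9]) -> 0  [called from main, line 28]
Origin of each log line:
  1: logged in rate_window at line 8
  2: logged in sum_active at line 2
  3: logged in rate_window at line 10
  4: logged in main at line 27
  5: logged in bind_quota at line 15
  6: logged in bind_quota at line 20
  7: logged in main at line 29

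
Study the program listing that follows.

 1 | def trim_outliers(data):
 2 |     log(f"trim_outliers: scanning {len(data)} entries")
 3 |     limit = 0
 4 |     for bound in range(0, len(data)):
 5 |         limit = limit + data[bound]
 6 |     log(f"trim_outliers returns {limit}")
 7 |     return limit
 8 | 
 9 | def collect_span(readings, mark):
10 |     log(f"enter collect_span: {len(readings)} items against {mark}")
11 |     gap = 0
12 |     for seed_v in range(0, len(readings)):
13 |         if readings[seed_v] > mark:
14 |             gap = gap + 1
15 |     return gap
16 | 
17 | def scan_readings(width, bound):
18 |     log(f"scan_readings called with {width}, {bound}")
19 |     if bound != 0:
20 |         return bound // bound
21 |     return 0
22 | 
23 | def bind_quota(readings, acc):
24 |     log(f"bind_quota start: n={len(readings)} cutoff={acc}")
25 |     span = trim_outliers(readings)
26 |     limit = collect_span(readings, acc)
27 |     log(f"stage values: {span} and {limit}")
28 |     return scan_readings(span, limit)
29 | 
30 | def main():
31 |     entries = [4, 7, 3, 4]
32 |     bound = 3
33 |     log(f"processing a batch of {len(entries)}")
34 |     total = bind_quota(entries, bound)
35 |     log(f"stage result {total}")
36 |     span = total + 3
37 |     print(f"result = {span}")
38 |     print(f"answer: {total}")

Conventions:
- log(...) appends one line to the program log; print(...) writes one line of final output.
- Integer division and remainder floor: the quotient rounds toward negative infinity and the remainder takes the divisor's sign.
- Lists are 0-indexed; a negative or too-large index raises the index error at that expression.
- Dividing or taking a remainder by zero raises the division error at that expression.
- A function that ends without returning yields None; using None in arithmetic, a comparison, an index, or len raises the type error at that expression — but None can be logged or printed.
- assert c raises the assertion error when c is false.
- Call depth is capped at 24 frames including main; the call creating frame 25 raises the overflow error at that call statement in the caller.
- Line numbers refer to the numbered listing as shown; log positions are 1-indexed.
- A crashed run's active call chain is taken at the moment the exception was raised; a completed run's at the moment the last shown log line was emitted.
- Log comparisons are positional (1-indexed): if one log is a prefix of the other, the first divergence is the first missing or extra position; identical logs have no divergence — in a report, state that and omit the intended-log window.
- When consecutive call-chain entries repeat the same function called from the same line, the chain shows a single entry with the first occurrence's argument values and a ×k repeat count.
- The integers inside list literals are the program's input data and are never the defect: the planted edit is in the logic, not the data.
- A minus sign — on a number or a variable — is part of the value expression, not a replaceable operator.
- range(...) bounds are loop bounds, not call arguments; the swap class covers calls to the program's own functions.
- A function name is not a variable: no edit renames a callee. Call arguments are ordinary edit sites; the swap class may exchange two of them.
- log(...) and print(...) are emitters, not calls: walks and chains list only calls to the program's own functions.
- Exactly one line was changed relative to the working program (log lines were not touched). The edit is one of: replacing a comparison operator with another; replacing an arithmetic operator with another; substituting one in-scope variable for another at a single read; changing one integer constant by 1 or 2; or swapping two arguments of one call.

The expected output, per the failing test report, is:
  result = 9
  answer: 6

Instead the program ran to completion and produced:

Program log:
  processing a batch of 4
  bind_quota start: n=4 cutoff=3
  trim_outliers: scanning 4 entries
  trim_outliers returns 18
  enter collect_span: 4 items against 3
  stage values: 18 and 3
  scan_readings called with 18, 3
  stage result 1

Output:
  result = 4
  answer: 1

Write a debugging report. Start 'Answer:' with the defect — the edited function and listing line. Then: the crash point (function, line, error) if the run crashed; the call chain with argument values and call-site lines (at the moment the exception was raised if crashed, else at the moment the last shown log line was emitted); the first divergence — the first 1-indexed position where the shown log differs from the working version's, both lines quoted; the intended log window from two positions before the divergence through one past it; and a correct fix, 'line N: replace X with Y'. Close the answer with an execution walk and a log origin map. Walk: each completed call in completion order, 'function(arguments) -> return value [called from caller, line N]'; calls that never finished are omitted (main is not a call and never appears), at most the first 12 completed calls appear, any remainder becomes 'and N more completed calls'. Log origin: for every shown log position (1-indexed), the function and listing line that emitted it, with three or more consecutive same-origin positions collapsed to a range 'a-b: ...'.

Answer: the defect is in scan_readings at line 20.
Key fact: At log position 8 the runs split — shown 'stage result 1', but the working version logs 'stage result 6'.
Call chain: main.
First divergence: at position 8 the run shows 'stage result 1' where the working version logs 'stage result 6'.
Intended log window:
  6: stage values: 18 and 3
  7: scan_readings called with 18, 3
  8: stage result 6
Execution walk:
  trim_outliers([4, 7, 3, 4]) -> 18  [called from bind_quota, line 25]
  collect_span([4, 7, 3, 4], 3) -> 3  [called from bind_quota, line 26]
  scan_readings(18, 3) -> 1  [called from bind_quota, line 28]
  bind_quota([4, 7, 3, 4], 3) -> 1  [called from main, line 34]
Log line origins:
  1: logged in main at line 33
  2: logged in bind_quota at line 24
  3: logged in trim_outliers at line 2
  4: logged in trim_outliers at line 6
  5: logged in collect_span at line 10
  6: logged in bind_quota at line 27
  7: logged in scan_readings at line 18
  8: logged in main at line 35
A correct fix: line 20: replace `bound // bound` with `width // bound`.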